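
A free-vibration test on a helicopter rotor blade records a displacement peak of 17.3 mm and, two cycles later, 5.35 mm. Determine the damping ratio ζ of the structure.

0.0930

Logarithmic decrement δ = (1/n)·ln(x₀/x_n) = (1/2)·ln(17.3/5.35) = (1/2)·ln(3.234) = 0.5868.
ζ = δ/√(4π² + δ²) = 0.5868/√(39.48 + 0.344) = 0.5868/6.311 = 0.09299.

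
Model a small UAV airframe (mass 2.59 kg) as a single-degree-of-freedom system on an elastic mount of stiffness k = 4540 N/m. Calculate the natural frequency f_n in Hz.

ω_n = √(k/m) = √(4540/2.59) = √1753 = 41.87 rad/s.
f_n = ω_n/(2π) = 41.87/6.283 = 6.663 Hz.

6.66 Hz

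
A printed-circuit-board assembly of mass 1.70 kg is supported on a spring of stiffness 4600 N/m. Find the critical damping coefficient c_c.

c_c = 2√(k·m) = 2√(4600 × 1.70) = 2 × 88.43 = 176.9 N·s/m.

177 N·s/m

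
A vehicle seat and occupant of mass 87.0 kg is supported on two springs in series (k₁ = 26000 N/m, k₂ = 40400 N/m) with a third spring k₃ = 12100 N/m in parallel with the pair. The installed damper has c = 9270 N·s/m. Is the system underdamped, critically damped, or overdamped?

overdamped

Series pair: k_s = k₁k₂/(k₁+k₂) = (26000)(40400)/(26000 + 40400) = 15820 N/m. In parallel with k₃: k_eq = 15820 + 12100 = 27920 N/m.
c_c = 2√(k_eq·m) = 3117 N·s/m; ζ = c/c_c = 9270/3117 = 2.97.
Since ζ > 1 the system is overdamped.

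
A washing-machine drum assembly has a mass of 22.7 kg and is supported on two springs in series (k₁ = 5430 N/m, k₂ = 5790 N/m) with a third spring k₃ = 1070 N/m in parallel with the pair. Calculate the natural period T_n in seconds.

0.481 s

Series pair: k_s = k₁k₂/(k₁+k₂) = (5430)(5790)/(5430 + 5790) = 2802 N/m. In parallel with k₃: k_eq = 2802 + 1070 = 3872 N/m.
ω_n = √(k_eq/m) = √(3872/22.7) = √170.6 = 13.06 rad/s.
T_n = 2π/ω_n = 6.283/13.06 = 0.4811 s.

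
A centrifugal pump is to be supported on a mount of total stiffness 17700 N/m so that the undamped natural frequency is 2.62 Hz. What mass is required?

ω_n = 2πf_n = 2π × 2.62 = 16.46 rad/s.
m = k/ω_n² = 17700/16.46² = 17700/271.0 = 65.31 kg.

65.3 kg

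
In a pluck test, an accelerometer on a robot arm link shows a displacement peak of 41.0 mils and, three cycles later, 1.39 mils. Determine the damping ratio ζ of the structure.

Logarithmic decrement δ = (1/n)·ln(x₀/x_n) = (1/3)·ln(41.0/1.39) = (1/3)·ln(29.50) = 1.128.
ζ = δ/√(4π² + δ²) = 1.128/√(39.48 + 1.27) = 1.128/6.384 = 0.1767.

0.177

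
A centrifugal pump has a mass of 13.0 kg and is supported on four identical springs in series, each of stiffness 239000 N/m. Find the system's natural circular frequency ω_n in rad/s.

Series springs: 1/k_eq = 4/239000, so k_eq = 239000/4 = 59750 N/m.
ω_n = √(k_eq/m) = √(59750/13.0) = √4596 = 67.79 rad/s.

67.8 rad/s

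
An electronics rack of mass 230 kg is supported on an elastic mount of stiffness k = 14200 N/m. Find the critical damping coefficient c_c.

c_c = 2√(k·m) = 2√(14200 × 230) = 2 × 1807 = 3614 N·s/m.

3610 N·s/m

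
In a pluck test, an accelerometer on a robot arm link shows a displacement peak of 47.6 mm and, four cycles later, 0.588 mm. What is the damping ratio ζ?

Logarithmic decrement δ = (1/n)·ln(x₀/x_n) = (1/4)·ln(47.6/0.588) = (1/4)·ln(80.95) = 1.098.
ζ = δ/√(4π² + δ²) = 1.098/√(39.48 + 1.21) = 1.098/6.378 = 0.1722.

0.172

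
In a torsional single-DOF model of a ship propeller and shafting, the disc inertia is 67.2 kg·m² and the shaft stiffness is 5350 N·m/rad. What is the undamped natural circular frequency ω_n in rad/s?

ω_n = √(k_t/J) = √(5350/67.2) = √79.61 = 8.923 rad/s.

8.92 rad/s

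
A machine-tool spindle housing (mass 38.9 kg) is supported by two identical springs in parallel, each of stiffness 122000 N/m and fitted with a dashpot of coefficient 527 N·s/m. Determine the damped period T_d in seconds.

0.0796 s

Parallel springs add: k_eq = 2 × 122000 = 244000 N/m.
ω_n = √(k_eq/m) = √(244000/38.9) = 79.20 rad/s.
Critical damping c_c = 2√(k_eq·m) = 2√(244000 × 38.9) = 6162 N·s/m, so ζ = c/c_c = 527/6162 = 0.08553.
ω_d = ω_n√(1 − ζ²) = 79.20 × √(1 − 0.00732) = 78.91 rad/s.
T_d = 2π/ω_d = 0.07963 s.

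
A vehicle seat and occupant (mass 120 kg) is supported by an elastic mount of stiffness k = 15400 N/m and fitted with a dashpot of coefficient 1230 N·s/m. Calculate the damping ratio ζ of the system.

ω_n = √(k/m) = √(15400/120) = 11.33 rad/s.
Critical damping c_c = 2√(k·m) = 2√(15400 × 120) = 2719 N·s/m, so ζ = c/c_c = 1230/2719 = 0.4524.

0.452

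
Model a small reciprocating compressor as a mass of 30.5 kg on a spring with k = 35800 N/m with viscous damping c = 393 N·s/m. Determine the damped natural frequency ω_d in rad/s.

33.6 rad/s

ω_n = √(k/m) = √(35800/30.5) = 34.26 rad/s.
Critical damping c_c = 2√(k·m) = 2√(35800 × 30.5) = 2090 N·s/m, so ζ = c/c_c = 393/2090 = 0.1880.
ω_d = ω_n√(1 − ζ²) = 34.26 × √(1 − 0.0354) = 33.65 rad/s.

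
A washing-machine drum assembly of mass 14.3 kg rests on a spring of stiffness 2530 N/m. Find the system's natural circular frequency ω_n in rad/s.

ω_n = √(k/m) = √(2530/14.3) = √176.9 = 13.30 rad/s.

13.3 rad/s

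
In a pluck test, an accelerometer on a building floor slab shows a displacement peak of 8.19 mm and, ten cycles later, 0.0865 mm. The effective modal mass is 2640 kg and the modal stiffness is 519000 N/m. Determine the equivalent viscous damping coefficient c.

5350 N·s/m

Logarithmic decrement δ = (1/n)·ln(x₀/x_n) = (1/10)·ln(8.19/0.0865) = (1/10)·ln(94.68) = 0.4551.
ζ = δ/√(4π² + δ²) = 0.4551/√(39.48 + 0.207) = 0.4551/6.300 = 0.07223.
c = ζ · 2√(km) = 0.07223 × 2√(519000 × 2640) = 0.07223 × 74030 = 5348 N·s/m.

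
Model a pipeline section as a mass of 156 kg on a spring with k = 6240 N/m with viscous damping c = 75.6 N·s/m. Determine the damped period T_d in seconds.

0.994 s

ω_n = √(k/m) = √(6240/156) = 6.325 rad/s.
Critical damping c_c = 2√(k·m) = 2√(6240 × 156) = 1973 N·s/m, so ζ = c/c_c = 75.6/1973 = 0.03831.
ω_d = ω_n√(1 − ζ²) = 6.325 × √(1 − 0.00147) = 6.320 rad/s.
T_d = 2π/ω_d = 0.9942 s.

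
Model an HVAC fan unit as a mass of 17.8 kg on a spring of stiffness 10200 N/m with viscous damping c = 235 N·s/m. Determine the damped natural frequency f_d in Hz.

3.66 Hz

ω_n = √(k/m) = √(10200/17.8) = 23.94 rad/s.
Critical damping c_c = 2√(k·m) = 2√(10200 × 17.8) = 852.2 N·s/m, so ζ = c/c_c = 235/852.2 = 0.2758.
ω_d = ω_n√(1 − ζ²) = 23.94 × √(1 − 0.0760) = 23.01 rad/s.
f_d = ω_d/(2π) = 3.662 Hz.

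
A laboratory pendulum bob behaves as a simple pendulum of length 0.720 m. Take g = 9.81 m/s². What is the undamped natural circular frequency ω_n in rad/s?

For a simple pendulum ω_n = √(g/L) = √(9.81/0.720) = √13.63 = 3.691 rad/s.

3.69 rad/s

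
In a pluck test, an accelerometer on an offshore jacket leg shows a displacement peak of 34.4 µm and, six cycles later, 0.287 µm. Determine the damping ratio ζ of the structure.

Logarithmic decrement δ = (1/n)·ln(x₀/x_n) = (1/6)·ln(34.4/0.287) = (1/6)·ln(119.9) = 0.7977.
ζ = δ/√(4π² + δ²) = 0.7977/√(39.48 + 0.636) = 0.7977/6.334 = 0.1260.

0.126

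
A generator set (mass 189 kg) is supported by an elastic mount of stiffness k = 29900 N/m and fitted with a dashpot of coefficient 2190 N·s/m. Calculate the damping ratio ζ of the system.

0.461

ω_n = √(k/m) = √(29900/189) = 12.58 rad/s.
Critical damping c_c = 2√(k·m) = 2√(29900 × 189) = 4754 N·s/m, so ζ = c/c_c = 2190/4754 = 0.4606.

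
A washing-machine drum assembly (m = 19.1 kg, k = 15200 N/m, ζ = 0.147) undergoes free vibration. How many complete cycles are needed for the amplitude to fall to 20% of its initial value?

Logarithmic decrement δ = 2πζ/√(1 − ζ²) = 2π × 0.1470/√(1 − 0.0216) = 0.9338.
x_n/x₀ = e^(−nδ) ≤ 0.2; take ln: n ≥ ln(1/0.2)/δ = 1.609/0.9338 = 1.724.
So 2 complete cycles are required.

2 cycles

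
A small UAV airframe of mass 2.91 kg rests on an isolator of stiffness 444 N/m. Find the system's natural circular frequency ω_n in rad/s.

12.4 rad/s

ω_n = √(k/m) = √(444.0/2.91) = √152.6 = 12.35 rad/s.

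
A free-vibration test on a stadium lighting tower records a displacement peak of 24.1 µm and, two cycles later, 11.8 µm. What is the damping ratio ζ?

Logarithmic decrement δ = (1/n)·ln(x₀/x_n) = (1/2)·ln(24.1/11.8) = (1/2)·ln(2.042) = 0.3571.
ζ = δ/√(4π² + δ²) = 0.3571/√(39.48 + 0.127) = 0.3571/6.293 = 0.05674.

0.0567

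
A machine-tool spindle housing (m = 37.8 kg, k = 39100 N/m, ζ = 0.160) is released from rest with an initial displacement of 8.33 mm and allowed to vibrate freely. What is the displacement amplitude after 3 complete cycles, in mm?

0.392 mm

Logarithmic decrement δ = 2πζ/√(1 − ζ²) = 2π × 0.1600/√(1 − 0.0256) = 1.018.
After n cycles, x_n/x₀ = e^(−nδ), so x_3 = 8.33 × e^(−3 × 1.018) = 8.33 × 0.04711 = 0.3924 mm.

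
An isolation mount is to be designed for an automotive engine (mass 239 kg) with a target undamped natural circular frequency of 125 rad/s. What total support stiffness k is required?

k = m·ω_n² = 239 × 125.0² = 239 × 15620 = 3734000 N/m.

3730000 N/m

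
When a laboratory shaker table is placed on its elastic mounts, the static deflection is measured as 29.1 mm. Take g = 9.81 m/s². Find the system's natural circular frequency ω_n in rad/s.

18.4 rad/s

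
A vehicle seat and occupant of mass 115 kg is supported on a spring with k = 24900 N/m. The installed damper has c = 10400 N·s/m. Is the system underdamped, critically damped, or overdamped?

overdamped

c_c = 2√(k·m) = 3384 N·s/m; ζ = c/c_c = 10400/3384 = 3.07.
Since ζ > 1 the system is overdamped.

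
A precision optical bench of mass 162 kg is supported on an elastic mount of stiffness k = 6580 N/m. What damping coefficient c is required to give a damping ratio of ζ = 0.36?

c_c = 2√(k·m) = 2√(6580 × 162) = 2065 N·s/m.
c = ζ·c_c = 0.36 × 2065 = 743.4 N·s/m.

743 N·s/m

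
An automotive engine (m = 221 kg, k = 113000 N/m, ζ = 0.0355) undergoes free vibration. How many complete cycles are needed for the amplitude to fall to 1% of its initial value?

Logarithmic decrement δ = 2πζ/√(1 − ζ²) = 2π × 0.03550/√(1 − 0.00126) = 0.2232.
x_n/x₀ = e^(−nδ) ≤ 0.01; take ln: n ≥ ln(1/0.01)/δ = 4.605/0.2232 = 20.63.
So 21 complete cycles are required.

21 cycles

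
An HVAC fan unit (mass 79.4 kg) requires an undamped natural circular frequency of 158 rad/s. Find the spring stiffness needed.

k = m·ω_n² = 79.4 × 158.0² = 79.4 × 24960 = 1982000 N/m.

1980000 N/m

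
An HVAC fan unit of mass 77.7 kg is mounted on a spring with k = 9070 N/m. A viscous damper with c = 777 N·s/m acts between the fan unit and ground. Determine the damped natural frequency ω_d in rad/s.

ω_n = √(k/m) = √(9070/77.7) = 10.80 rad/s.
Critical damping c_c = 2√(k·m) = 2√(9070 × 77.7) = 1679 N·s/m, so ζ = c/c_c = 777/1679 = 0.4628.
ω_d = ω_n√(1 − ζ²) = 10.80 × √(1 − 0.214) = 9.578 rad/s.

9.58 rad/s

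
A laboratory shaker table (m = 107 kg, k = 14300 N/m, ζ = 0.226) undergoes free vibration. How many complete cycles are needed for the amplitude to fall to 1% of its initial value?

4 cycles

Logarithmic decrement δ = 2πζ/√(1 − ζ²) = 2π × 0.2260/√(1 − 0.0511) = 1.458.
x_n/x₀ = e^(−nδ) ≤ 0.01; take ln: n ≥ ln(1/0.01)/δ = 4.605/1.458 = 3.159.
So 4 complete cycles are required.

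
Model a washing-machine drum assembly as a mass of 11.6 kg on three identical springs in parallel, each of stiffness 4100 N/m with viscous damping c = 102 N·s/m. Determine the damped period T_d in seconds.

Parallel springs add: k_eq = 3 × 4100 = 12300 N/m.
ω_n = √(k_eq/m) = √(12300/11.6) = 32.56 rad/s.
Critical damping c_c = 2√(k_eq·m) = 2√(12300 × 11.6) = 755.5 N·s/m, so ζ = c/c_c = 102/755.5 = 0.1350.
ω_d = ω_n√(1 − ζ²) = 32.56 × √(1 − 0.0182) = 32.26 rad/s.
T_d = 2π/ω_d = 0.1947 s.

0.195 s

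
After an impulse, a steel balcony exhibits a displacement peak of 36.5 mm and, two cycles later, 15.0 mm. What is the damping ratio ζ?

Logarithmic decrement δ = (1/n)·ln(x₀/x_n) = (1/2)·ln(36.5/15.0) = (1/2)·ln(2.433) = 0.4446.
ζ = δ/√(4π² + δ²) = 0.4446/√(39.48 + 0.198) = 0.4446/6.299 = 0.07059.

0.0706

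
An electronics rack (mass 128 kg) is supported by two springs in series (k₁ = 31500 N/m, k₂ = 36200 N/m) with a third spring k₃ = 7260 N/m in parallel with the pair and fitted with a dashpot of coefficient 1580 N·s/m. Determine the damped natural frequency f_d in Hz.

Series pair: k_s = k₁k₂/(k₁+k₂) = (31500)(36200)/(31500 + 36200) = 16840 N/m. In parallel with k₃: k_eq = 16840 + 7260 = 24100 N/m.
ω_n = √(k_eq/m) = √(24100/128) = 13.72 rad/s.
Critical damping c_c = 2√(k_eq·m) = 2√(24100 × 128) = 3513 N·s/m, so ζ = c/c_c = 1580/3513 = 0.4498.
ω_d = ω_n√(1 − ζ²) = 13.72 × √(1 − 0.202) = 12.26 rad/s.
f_d = ω_d/(2π) = 1.951 Hz.

1.95 Hz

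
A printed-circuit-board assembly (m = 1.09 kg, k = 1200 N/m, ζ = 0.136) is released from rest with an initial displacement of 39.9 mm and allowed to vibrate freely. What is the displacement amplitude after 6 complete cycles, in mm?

0.226 mm

Logarithmic decrement δ = 2πζ/√(1 − ζ²) = 2π × 0.1360/√(1 − 0.0185) = 0.8625.
After n cycles, x_n/x₀ = e^(−nδ), so x_6 = 39.9 × e^(−6 × 0.8625) = 39.9 × 0.005655 = 0.2256 mm.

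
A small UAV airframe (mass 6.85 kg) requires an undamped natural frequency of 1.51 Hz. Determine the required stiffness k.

617 N/m

ω_n = 2πf_n = 2π × 1.51 = 9.488 rad/s.
k = m·ω_n² = 6.85 × 9.488² = 6.85 × 90.01 = 616.6 N/m.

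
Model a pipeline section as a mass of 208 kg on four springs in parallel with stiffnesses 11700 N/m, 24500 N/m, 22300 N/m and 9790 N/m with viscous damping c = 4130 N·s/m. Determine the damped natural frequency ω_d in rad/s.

15.2 rad/s

Parallel springs add: k_eq = 11700 + 24500 + 22300 + 9790 = 68290 N/m.
ω_n = √(k_eq/m) = √(68290/208) = 18.12 rad/s.
Critical damping c_c = 2√(k_eq·m) = 2√(68290 × 208) = 7538 N·s/m, so ζ = c/c_c = 4130/7538 = 0.5479.
ω_d = ω_n√(1 − ζ²) = 18.12 × √(1 − 0.300) = 15.16 rad/s.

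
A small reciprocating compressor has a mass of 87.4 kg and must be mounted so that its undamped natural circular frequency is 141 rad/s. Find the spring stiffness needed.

1740000 N/m

k = m·ω_n² = 87.4 × 141.0² = 87.4 × 19880 = 1738000 N/m.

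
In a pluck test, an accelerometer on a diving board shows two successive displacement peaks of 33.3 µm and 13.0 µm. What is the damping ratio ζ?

Logarithmic decrement δ = (1/n)·ln(x₀/x_n) = (1/1)·ln(33.3/13.0) = (1/1)·ln(2.562) = 0.9406.
ζ = δ/√(4π² + δ²) = 0.9406/√(39.48 + 0.885) = 0.9406/6.353 = 0.1481.

0.148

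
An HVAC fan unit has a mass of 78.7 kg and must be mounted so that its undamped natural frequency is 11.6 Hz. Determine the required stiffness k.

ω_n = 2πf_n = 2π × 11.6 = 72.88 rad/s.
k = m·ω_n² = 78.7 × 72.88² = 78.7 × 5312 = 418100 N/m.

418000 N/m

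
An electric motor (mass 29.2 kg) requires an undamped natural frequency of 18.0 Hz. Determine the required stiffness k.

373000 N/m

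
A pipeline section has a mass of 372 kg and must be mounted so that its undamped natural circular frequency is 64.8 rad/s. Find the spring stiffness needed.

1560000 N/m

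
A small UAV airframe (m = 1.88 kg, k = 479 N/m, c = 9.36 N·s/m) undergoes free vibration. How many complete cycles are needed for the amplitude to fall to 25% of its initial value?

ζ = c/(2√(km)) = 9.36/(2√(479 × 1.88)) = 9.36/60.02 = 0.1560.
Logarithmic decrement δ = 2πζ/√(1 − ζ²) = 2π × 0.1560/√(1 − 0.0243) = 0.9920.
x_n/x₀ = e^(−nδ) ≤ 0.25; take ln: n ≥ ln(1/0.25)/δ = 1.386/0.9920 = 1.397.
So 2 complete cycles are required.

2 cycles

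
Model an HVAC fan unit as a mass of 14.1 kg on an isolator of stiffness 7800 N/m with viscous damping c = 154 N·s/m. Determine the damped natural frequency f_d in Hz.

ω_n = √(k/m) = √(7800/14.1) = 23.52 rad/s.
Critical damping c_c = 2√(k·m) = 2√(7800 × 14.1) = 663.3 N·s/m, so ζ = c/c_c = 154/663.3 = 0.2322.
ω_d = ω_n√(1 − ζ²) = 23.52 × √(1 − 0.0539) = 22.88 rad/s.
f_d = ω_d/(2π) = 3.641 Hz.

3.64 Hz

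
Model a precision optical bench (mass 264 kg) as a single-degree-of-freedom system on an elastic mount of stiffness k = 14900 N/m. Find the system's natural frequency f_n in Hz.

ω_n = √(k/m) = √(14900/264) = √56.44 = 7.513 rad/s.
f_n = ω_n/(2π) = 7.513/6.283 = 1.196 Hz.

1.20 Hz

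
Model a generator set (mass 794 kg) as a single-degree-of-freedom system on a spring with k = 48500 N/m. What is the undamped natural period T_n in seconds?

0.804 s

ω_n = √(k/m) = √(48500/794) = √61.08 = 7.816 rad/s.
T_n = 2π/ω_n = 6.283/7.816 = 0.8039 s.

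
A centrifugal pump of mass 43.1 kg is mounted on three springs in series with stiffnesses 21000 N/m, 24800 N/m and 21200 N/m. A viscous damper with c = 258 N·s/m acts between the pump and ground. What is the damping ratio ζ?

Series springs: 1/k_eq = 1/21000 + 1/24800 + 1/21200 = 0.0001351, so k_eq = 7401 N/m.
ω_n = √(k_eq/m) = √(7401/43.1) = 13.10 rad/s.
Critical damping c_c = 2√(k_eq·m) = 2√(7401 × 43.1) = 1130 N·s/m, so ζ = c/c_c = 258/1130 = 0.2284.

0.228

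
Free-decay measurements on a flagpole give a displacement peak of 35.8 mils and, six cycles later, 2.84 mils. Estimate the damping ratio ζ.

Logarithmic decrement δ = (1/n)·ln(x₀/x_n) = (1/6)·ln(35.8/2.84) = (1/6)·ln(12.61) = 0.4224.
ζ = δ/√(4π² + δ²) = 0.4224/√(39.48 + 0.178) = 0.4224/6.297 = 0.06707.

0.0671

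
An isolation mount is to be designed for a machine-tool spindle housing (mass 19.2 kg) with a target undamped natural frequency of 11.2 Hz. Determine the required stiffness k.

ω_n = 2πf_n = 2π × 11.2 = 70.37 rad/s.
k = m·ω_n² = 19.2 × 70.37² = 19.2 × 4952 = 95080 N/m.

95100 N/m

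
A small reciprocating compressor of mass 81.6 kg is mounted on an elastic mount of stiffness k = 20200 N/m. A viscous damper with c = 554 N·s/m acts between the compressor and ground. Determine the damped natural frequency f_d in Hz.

ω_n = √(k/m) = √(20200/81.6) = 15.73 rad/s.
Critical damping c_c = 2√(k·m) = 2√(20200 × 81.6) = 2568 N·s/m, so ζ = c/c_c = 554/2568 = 0.2158.
ω_d = ω_n√(1 − ζ²) = 15.73 × √(1 − 0.0465) = 15.36 rad/s.
f_d = ω_d/(2π) = 2.445 Hz.

2.45 Hz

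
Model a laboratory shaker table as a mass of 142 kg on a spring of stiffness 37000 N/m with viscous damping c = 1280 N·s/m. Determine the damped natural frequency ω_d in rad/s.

ω_n = √(k/m) = √(37000/142) = 16.14 rad/s.
Critical damping c_c = 2√(k·m) = 2√(37000 × 142) = 4584 N·s/m, so ζ = c/c_c = 1280/4584 = 0.2792.
ω_d = ω_n√(1 − ζ²) = 16.14 × √(1 − 0.0780) = 15.50 rad/s.

15.5 rad/s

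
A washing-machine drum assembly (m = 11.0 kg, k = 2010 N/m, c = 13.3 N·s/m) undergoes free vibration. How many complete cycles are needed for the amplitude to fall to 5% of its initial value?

ζ = c/(2√(km)) = 13.3/(2√(2010 × 11.0)) = 13.3/297.4 = 0.04472.
Logarithmic decrement δ = 2πζ/√(1 − ζ²) = 2π × 0.04472/√(1 − 0.00200) = 0.2813.
x_n/x₀ = e^(−nδ) ≤ 0.05; take ln: n ≥ ln(1/0.05)/δ = 2.996/0.2813 = 10.65.
So 11 complete cycles are required.

11 cycles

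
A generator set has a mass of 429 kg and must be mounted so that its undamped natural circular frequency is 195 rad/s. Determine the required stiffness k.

16300000 N/m

k = m·ω_n² = 429 × 195.0² = 429 × 38020 = 16310000 N/m.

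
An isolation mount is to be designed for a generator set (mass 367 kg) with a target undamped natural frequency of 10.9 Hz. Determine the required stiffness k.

1720000 N/m

ω_n = 2πf_n = 2π × 10.9 = 68.49 rad/s.
k = m·ω_n² = 367 × 68.49² = 367 × 4690 = 1721000 N/m.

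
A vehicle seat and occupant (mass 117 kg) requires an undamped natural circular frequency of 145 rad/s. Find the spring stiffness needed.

k = m·ω_n² = 117 × 145.0² = 117 × 21020 = 2460000 N/m.

2460000 N/m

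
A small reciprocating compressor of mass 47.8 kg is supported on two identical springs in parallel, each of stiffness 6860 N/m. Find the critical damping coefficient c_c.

1620 N·s/m

Parallel springs add: k_eq = 2 × 6860 = 13720 N/m.
c_c = 2√(k_eq·m) = 2√(13720 × 47.8) = 2 × 809.8 = 1620 N·s/m.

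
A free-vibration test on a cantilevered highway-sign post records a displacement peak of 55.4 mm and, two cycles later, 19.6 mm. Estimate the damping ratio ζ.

0.0824

Logarithmic decrement δ = (1/n)·ln(x₀/x_n) = (1/2)·ln(55.4/19.6) = (1/2)·ln(2.827) = 0.5195.
ζ = δ/√(4π² + δ²) = 0.5195/√(39.48 + 0.270) = 0.5195/6.305 = 0.08240.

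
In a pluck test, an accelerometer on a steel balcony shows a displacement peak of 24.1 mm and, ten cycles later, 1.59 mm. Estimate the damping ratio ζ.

0.0432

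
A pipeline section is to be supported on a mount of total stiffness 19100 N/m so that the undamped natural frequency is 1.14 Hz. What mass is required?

372 kg

ω_n = 2πf_n = 2π × 1.14 = 7.163 rad/s.
m = k/ω_n² = 19100/7.163² = 19100/51.31 = 372.3 kg.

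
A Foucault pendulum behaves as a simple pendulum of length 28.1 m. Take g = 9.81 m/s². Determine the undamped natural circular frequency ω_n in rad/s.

0.591 rad/s

For a simple pendulum ω_n = √(g/L) = √(9.81/28.1) = √0.3491 = 0.5909 rad/s.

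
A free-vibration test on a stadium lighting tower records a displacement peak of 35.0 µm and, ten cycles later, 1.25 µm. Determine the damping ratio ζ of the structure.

Logarithmic decrement δ = (1/n)·ln(x₀/x_n) = (1/10)·ln(35.0/1.25) = (1/10)·ln(28.00) = 0.3332.
ζ = δ/√(4π² + δ²) = 0.3332/√(39.48 + 0.111) = 0.3332/6.292 = 0.05296.

0.0530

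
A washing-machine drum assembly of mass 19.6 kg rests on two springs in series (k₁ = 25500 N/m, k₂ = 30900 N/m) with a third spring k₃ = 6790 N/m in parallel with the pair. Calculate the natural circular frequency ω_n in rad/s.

32.5 rad/s

Series pair: k_s = k₁k₂/(k₁+k₂) = (25500)(30900)/(25500 + 30900) = 13970 N/m. In parallel with k₃: k_eq = 13970 + 6790 = 20760 N/m.
ω_n = √(k_eq/m) = √(20760/19.6) = √1059 = 32.55 rad/s.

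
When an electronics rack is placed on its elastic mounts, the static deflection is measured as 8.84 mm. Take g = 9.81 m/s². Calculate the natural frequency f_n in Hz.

5.30 Hz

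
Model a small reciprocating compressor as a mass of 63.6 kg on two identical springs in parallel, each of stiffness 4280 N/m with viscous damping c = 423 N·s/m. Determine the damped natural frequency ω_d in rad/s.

11.1 rad/s

Parallel springs add: k_eq = 2 × 4280 = 8560 N/m.
ω_n = √(k_eq/m) = √(8560/63.6) = 11.60 rad/s.
Critical damping c_c = 2√(k_eq·m) = 2√(8560 × 63.6) = 1476 N·s/m, so ζ = c/c_c = 423/1476 = 0.2866.
ω_d = ω_n√(1 − ζ²) = 11.60 × √(1 − 0.0822) = 11.11 rad/s.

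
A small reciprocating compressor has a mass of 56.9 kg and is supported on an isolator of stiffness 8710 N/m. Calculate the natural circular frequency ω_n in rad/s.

12.4 rad/s

ω_n = √(k/m) = √(8710/56.9) = √153.1 = 12.37 rad/s.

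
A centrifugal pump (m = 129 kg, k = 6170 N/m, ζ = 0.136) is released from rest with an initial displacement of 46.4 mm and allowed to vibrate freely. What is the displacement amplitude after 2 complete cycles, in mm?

8.27 mm

Logarithmic decrement δ = 2πζ/√(1 − ζ²) = 2π × 0.1360/√(1 − 0.0185) = 0.8625.
After n cycles, x_n/x₀ = e^(−nδ), so x_2 = 46.4 × e^(−2 × 0.8625) = 46.4 × 0.1782 = 8.267 mm.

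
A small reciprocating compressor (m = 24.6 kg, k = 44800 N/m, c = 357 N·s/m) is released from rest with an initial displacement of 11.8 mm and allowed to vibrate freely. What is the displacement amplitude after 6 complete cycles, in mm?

0.0177 mm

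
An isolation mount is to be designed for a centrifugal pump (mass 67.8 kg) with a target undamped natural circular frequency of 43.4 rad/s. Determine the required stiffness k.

k = m·ω_n² = 67.8 × 43.40² = 67.8 × 1884 = 127700 N/m.

128000 N/m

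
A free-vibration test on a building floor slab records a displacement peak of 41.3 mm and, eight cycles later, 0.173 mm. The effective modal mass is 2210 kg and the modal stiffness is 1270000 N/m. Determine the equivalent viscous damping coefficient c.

11500 N·s/m

Logarithmic decrement δ = (1/n)·ln(x₀/x_n) = (1/8)·ln(41.3/0.173) = (1/8)·ln(238.7) = 0.6844.
ζ = δ/√(4π² + δ²) = 0.6844/√(39.48 + 0.468) = 0.6844/6.320 = 0.1083.
c = ζ · 2√(km) = 0.1083 × 2√(1270000 × 2210) = 0.1083 × 106000 = 11470 N·s/m.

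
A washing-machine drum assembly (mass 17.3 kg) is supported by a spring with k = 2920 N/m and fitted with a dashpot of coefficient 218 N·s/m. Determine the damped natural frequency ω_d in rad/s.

11.4 rad/s

ω_n = √(k/m) = √(2920/17.3) = 12.99 rad/s.
Critical damping c_c = 2√(k·m) = 2√(2920 × 17.3) = 449.5 N·s/m, so ζ = c/c_c = 218/449.5 = 0.4850.
ω_d = ω_n√(1 − ζ²) = 12.99 × √(1 − 0.235) = 11.36 rad/s.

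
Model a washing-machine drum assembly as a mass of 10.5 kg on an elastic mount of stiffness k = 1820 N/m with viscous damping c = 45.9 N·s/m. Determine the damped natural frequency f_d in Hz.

2.07 Hz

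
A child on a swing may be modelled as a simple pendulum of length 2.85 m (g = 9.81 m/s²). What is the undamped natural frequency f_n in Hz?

0.295 Hz

For a simple pendulum ω_n = √(g/L) = √(9.81/2.85) = √3.442 = 1.855 rad/s.
f_n = ω_n/(2π) = 1.855/6.283 = 0.2953 Hz.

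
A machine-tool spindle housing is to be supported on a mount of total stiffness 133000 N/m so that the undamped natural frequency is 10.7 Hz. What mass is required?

29.4 kg

ω_n = 2πf_n = 2π × 10.7 = 67.23 rad/s.
m = k/ω_n² = 133000/67.23² = 133000/4520 = 29.43 kg.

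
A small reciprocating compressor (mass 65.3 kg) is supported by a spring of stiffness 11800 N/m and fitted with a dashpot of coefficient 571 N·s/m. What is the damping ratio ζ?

0.325

ω_n = √(k/m) = √(11800/65.3) = 13.44 rad/s.
Critical damping c_c = 2√(k·m) = 2√(11800 × 65.3) = 1756 N·s/m, so ζ = c/c_c = 571/1756 = 0.3252.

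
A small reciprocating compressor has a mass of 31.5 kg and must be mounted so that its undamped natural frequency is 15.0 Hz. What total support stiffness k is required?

280000 N/m

ω_n = 2πf_n = 2π × 15.0 = 94.25 rad/s.
k = m·ω_n² = 31.5 × 94.25² = 31.5 × 8883 = 279800 N/m.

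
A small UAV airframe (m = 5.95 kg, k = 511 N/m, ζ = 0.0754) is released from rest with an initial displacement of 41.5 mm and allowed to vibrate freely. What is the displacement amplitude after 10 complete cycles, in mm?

0.359 mm

Logarithmic decrement δ = 2πζ/√(1 − ζ²) = 2π × 0.07540/√(1 − 0.00569) = 0.4751.
After n cycles, x_n/x₀ = e^(−nδ), so x_10 = 41.5 × e^(−10 × 0.4751) = 41.5 × 0.008643 = 0.3587 mm.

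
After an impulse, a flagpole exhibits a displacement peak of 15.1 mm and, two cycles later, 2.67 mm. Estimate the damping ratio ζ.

Logarithmic decrement δ = (1/n)·ln(x₀/x_n) = (1/2)·ln(15.1/2.67) = (1/2)·ln(5.655) = 0.8663.
ζ = δ/√(4π² + δ²) = 0.8663/√(39.48 + 0.750) = 0.8663/6.343 = 0.1366.

0.137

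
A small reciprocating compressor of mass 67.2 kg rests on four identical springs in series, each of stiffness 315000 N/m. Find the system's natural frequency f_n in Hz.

5.45 Hz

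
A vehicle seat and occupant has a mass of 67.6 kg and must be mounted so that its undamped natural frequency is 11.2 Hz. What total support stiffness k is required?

ω_n = 2πf_n = 2π × 11.2 = 70.37 rad/s.
k = m·ω_n² = 67.6 × 70.37² = 67.6 × 4952 = 334800 N/m.

335000 N/m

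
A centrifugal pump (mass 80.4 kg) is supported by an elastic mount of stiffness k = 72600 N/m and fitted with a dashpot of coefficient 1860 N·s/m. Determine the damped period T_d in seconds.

ω_n = √(k/m) = √(72600/80.4) = 30.05 rad/s.
Critical damping c_c = 2√(k·m) = 2√(72600 × 80.4) = 4832 N·s/m, so ζ = c/c_c = 1860/4832 = 0.3849.
ω_d = ω_n√(1 − ζ²) = 30.05 × √(1 − 0.148) = 27.73 rad/s.
T_d = 2π/ω_d = 0.2266 s.

0.227 s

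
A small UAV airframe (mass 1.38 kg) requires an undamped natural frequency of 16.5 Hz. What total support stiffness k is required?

ω_n = 2πf_n = 2π × 16.5 = 103.7 rad/s.
k = m·ω_n² = 1.38 × 103.7² = 1.38 × 10750 = 14830 N/m.

14800 N/m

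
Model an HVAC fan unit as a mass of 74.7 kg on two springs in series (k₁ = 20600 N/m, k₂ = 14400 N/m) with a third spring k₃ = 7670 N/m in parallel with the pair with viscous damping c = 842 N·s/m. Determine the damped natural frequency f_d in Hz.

Series pair: k_s = k₁k₂/(k₁+k₂) = (20600)(14400)/(20600 + 14400) = 8475 N/m. In parallel with k₃: k_eq = 8475 + 7670 = 16150 N/m.
ω_n = √(k_eq/m) = √(16150/74.7) = 14.70 rad/s.
Critical damping c_c = 2√(k_eq·m) = 2√(16150 × 74.7) = 2196 N·s/m, so ζ = c/c_c = 842/2196 = 0.3834.
ω_d = ω_n√(1 − ζ²) = 14.70 × √(1 − 0.147) = 13.58 rad/s.
f_d = ω_d/(2π) = 2.161 Hz.

2.16 Hz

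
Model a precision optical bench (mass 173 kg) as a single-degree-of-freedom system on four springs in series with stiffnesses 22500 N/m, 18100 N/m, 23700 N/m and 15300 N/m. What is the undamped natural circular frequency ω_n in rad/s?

Series springs: 1/k_eq = 1/22500 + 1/18100 + 1/23700 + 1/15300 = 0.0002072, so k_eq = 4825 N/m.
ω_n = √(k_eq/m) = √(4825/173) = √27.89 = 5.281 rad/s.

5.28 rad/s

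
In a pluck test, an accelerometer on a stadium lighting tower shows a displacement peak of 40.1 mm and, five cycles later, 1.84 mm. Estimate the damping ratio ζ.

0.0976

Logarithmic decrement δ = (1/n)·ln(x₀/x_n) = (1/5)·ln(40.1/1.84) = (1/5)·ln(21.79) = 0.6163.
ζ = δ/√(4π² + δ²) = 0.6163/√(39.48 + 0.380) = 0.6163/6.313 = 0.09762.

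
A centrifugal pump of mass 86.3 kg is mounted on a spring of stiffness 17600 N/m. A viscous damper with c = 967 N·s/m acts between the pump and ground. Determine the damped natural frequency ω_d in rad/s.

13.1 rad/s

ω_n = √(k/m) = √(17600/86.3) = 14.28 rad/s.
Critical damping c_c = 2√(k·m) = 2√(17600 × 86.3) = 2465 N·s/m, so ζ = c/c_c = 967/2465 = 0.3923.
ω_d = ω_n√(1 − ζ²) = 14.28 × √(1 − 0.154) = 13.14 rad/s.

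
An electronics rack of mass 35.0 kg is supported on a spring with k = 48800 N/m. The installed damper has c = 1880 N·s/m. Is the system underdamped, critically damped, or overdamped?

underdamped

c_c = 2√(k·m) = 2614 N·s/m; ζ = c/c_c = 1880/2614 = 0.719.
Since ζ < 1 the system is underdamped.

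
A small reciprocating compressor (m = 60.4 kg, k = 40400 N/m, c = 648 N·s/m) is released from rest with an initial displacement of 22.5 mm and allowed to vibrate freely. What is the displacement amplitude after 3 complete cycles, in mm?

0.414 mm

ζ = c/(2√(km)) = 648/(2√(40400 × 60.4)) = 648/3124 = 0.2074.
Logarithmic decrement δ = 2πζ/√(1 − ζ²) = 2π × 0.2074/√(1 − 0.0430) = 1.332.
After n cycles, x_n/x₀ = e^(−nδ), so x_3 = 22.5 × e^(−3 × 1.332) = 22.5 × 0.01838 = 0.4135 mm.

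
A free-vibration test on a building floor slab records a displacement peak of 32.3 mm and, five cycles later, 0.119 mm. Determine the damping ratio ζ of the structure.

0.176

Logarithmic decrement δ = (1/n)·ln(x₀/x_n) = (1/5)·ln(32.3/0.119) = (1/5)·ln(271.4) = 1.121.
ζ = δ/√(4π² + δ²) = 1.121/√(39.48 + 1.26) = 1.121/6.382 = 0.1756.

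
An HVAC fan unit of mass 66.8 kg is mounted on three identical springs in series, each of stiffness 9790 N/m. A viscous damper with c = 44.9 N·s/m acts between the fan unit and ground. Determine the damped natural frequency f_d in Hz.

Series springs: 1/k_eq = 3/9790, so k_eq = 9790/3 = 3263 N/m.
ω_n = √(k_eq/m) = √(3263/66.8) = 6.989 rad/s.
Critical damping c_c = 2√(k_eq·m) = 2√(3263 × 66.8) = 933.8 N·s/m, so ζ = c/c_c = 44.9/933.8 = 0.04808.
ω_d = ω_n√(1 − ζ²) = 6.989 × √(1 − 0.00231) = 6.981 rad/s.
f_d = ω_d/(2π) = 1.111 Hz.

1.11 Hz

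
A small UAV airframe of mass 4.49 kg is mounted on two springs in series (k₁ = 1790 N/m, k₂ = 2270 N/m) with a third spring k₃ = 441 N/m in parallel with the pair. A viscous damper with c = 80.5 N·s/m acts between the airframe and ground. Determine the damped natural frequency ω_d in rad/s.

15.5 rad/s

Series pair: k_s = k₁k₂/(k₁+k₂) = (1790)(2270)/(1790 + 2270) = 1001 N/m. In parallel with k₃: k_eq = 1001 + 441 = 1442 N/m.
ω_n = √(k_eq/m) = √(1442/4.49) = 17.92 rad/s.
Critical damping c_c = 2√(k_eq·m) = 2√(1442 × 4.49) = 160.9 N·s/m, so ζ = c/c_c = 80.5/160.9 = 0.5003.
ω_d = ω_n√(1 − ζ²) = 17.92 × √(1 − 0.250) = 15.52 rad/s.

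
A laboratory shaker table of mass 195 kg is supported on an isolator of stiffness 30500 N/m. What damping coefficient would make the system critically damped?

4880 N·s/m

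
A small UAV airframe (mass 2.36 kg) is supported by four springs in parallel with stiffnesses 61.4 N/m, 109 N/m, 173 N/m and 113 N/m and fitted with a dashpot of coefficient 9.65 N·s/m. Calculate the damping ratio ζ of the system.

Parallel springs add: k_eq = 61.4 + 109 + 173 + 113 = 456.4 N/m.
ω_n = √(k_eq/m) = √(456.4/2.36) = 13.91 rad/s.
Critical damping c_c = 2√(k_eq·m) = 2√(456.4 × 2.36) = 65.64 N·s/m, so ζ = c/c_c = 9.65/65.64 = 0.1470.

0.147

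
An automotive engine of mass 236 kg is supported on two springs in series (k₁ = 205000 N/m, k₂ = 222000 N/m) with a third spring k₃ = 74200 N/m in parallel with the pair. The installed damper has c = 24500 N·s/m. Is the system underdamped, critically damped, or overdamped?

overdamped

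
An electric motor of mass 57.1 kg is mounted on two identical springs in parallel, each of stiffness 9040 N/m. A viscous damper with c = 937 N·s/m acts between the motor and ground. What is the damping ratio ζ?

0.461

Parallel springs add: k_eq = 2 × 9040 = 18080 N/m.
ω_n = √(k_eq/m) = √(18080/57.1) = 17.79 rad/s.
Critical damping c_c = 2√(k_eq·m) = 2√(18080 × 57.1) = 2032 N·s/m, so ζ = c/c_c = 937/2032 = 0.4611.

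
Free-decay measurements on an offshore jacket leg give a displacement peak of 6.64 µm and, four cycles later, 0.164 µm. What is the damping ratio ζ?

Logarithmic decrement δ = (1/n)·ln(x₀/x_n) = (1/4)·ln(6.64/0.164) = (1/4)·ln(40.49) = 0.9253.
ζ = δ/√(4π² + δ²) = 0.9253/√(39.48 + 0.856) = 0.9253/6.351 = 0.1457.

0.146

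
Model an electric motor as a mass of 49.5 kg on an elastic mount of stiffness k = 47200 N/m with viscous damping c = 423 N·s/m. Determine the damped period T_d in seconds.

0.205 s

ω_n = √(k/m) = √(47200/49.5) = 30.88 rad/s.
Critical damping c_c = 2√(k·m) = 2√(47200 × 49.5) = 3057 N·s/m, so ζ = c/c_c = 423/3057 = 0.1384.
ω_d = ω_n√(1 − ζ²) = 30.88 × √(1 − 0.0191) = 30.58 rad/s.
T_d = 2π/ω_d = 0.2055 s.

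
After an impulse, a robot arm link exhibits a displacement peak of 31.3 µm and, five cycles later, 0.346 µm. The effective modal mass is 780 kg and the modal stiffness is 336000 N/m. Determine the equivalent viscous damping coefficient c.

4600 N·s/m

Logarithmic decrement δ = (1/n)·ln(x₀/x_n) = (1/5)·ln(31.3/0.346) = (1/5)·ln(90.46) = 0.9010.
ζ = δ/√(4π² + δ²) = 0.9010/√(39.48 + 0.812) = 0.9010/6.347 = 0.1419.
c = ζ · 2√(km) = 0.1419 × 2√(336000 × 780) = 0.1419 × 32380 = 4596 N·s/m.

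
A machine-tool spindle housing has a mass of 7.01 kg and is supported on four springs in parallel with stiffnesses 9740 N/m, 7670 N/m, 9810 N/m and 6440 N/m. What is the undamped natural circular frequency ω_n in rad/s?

69.3 rad/s

Parallel springs add: k_eq = 9740 + 7670 + 9810 + 6440 = 33660 N/m.
ω_n = √(k_eq/m) = √(33660/7.01) = √4802 = 69.29 rad/s.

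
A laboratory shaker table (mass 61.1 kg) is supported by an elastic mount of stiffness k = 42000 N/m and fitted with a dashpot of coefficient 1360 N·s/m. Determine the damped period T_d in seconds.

ω_n = √(k/m) = √(42000/61.1) = 26.22 rad/s.
Critical damping c_c = 2√(k·m) = 2√(42000 × 61.1) = 3204 N·s/m, so ζ = c/c_c = 1360/3204 = 0.4245.
ω_d = ω_n√(1 − ζ²) = 26.22 × √(1 − 0.180) = 23.74 rad/s.
T_d = 2π/ω_d = 0.2647 s.

0.265 s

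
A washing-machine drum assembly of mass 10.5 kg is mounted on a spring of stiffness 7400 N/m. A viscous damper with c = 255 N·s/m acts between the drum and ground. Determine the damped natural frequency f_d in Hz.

3.76 Hz

ω_n = √(k/m) = √(7400/10.5) = 26.55 rad/s.
Critical damping c_c = 2√(k·m) = 2√(7400 × 10.5) = 557.5 N·s/m, so ζ = c/c_c = 255/557.5 = 0.4574.
ω_d = ω_n√(1 − ζ²) = 26.55 × √(1 − 0.209) = 23.61 rad/s.
f_d = ω_d/(2π) = 3.757 Hz.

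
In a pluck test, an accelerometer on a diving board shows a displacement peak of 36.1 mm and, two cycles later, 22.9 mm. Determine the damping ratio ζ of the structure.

Logarithmic decrement δ = (1/n)·ln(x₀/x_n) = (1/2)·ln(36.1/22.9) = (1/2)·ln(1.576) = 0.2276.
ζ = δ/√(4π² + δ²) = 0.2276/√(39.48 + 0.0518) = 0.2276/6.287 = 0.03620.

0.0362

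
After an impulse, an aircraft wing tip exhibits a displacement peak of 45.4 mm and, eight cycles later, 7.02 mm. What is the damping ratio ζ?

0.0371

Logarithmic decrement δ = (1/n)·ln(x₀/x_n) = (1/8)·ln(45.4/7.02) = (1/8)·ln(6.467) = 0.2333.
ζ = δ/√(4π² + δ²) = 0.2333/√(39.48 + 0.0544) = 0.2333/6.288 = 0.03711.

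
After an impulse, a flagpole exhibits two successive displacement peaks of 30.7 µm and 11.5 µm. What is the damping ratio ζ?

0.154

Logarithmic decrement δ = (1/n)·ln(x₀/x_n) = (1/1)·ln(30.7/11.5) = (1/1)·ln(2.670) = 0.9819.
ζ = δ/√(4π² + δ²) = 0.9819/√(39.48 + 0.964) = 0.9819/6.359 = 0.1544.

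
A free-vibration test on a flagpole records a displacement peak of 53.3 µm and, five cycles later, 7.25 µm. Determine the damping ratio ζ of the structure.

0.0634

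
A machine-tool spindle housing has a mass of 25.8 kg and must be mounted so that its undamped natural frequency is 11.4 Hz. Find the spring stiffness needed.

132000 N/m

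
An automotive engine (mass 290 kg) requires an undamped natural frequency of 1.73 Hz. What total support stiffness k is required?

34300 N/m

ω_n = 2πf_n = 2π × 1.73 = 10.87 rad/s.
k = m·ω_n² = 290 × 10.87² = 290 × 118.2 = 34260 N/m.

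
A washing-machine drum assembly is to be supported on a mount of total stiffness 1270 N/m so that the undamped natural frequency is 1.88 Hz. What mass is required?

9.10 kg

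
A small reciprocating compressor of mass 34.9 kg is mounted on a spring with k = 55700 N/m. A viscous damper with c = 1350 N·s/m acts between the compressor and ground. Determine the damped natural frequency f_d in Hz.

ω_n = √(k/m) = √(55700/34.9) = 39.95 rad/s.
Critical damping c_c = 2√(k·m) = 2√(55700 × 34.9) = 2788 N·s/m, so ζ = c/c_c = 1350/2788 = 0.4841.
ω_d = ω_n√(1 − ζ²) = 39.95 × √(1 − 0.234) = 34.96 rad/s.
f_d = ω_d/(2π) = 5.563 Hz.

5.56 Hz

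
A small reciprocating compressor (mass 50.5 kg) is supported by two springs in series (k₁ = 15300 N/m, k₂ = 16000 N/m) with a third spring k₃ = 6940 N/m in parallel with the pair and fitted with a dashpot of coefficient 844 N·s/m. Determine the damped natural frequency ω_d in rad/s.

14.9 rad/s

Series pair: k_s = k₁k₂/(k₁+k₂) = (15300)(16000)/(15300 + 16000) = 7821 N/m. In parallel with k₃: k_eq = 7821 + 6940 = 14760 N/m.
ω_n = √(k_eq/m) = √(14760/50.5) = 17.10 rad/s.
Critical damping c_c = 2√(k_eq·m) = 2√(14760 × 50.5) = 1727 N·s/m, so ζ = c/c_c = 844/1727 = 0.4888.
ω_d = ω_n√(1 − ζ²) = 17.10 × √(1 − 0.239) = 14.92 rad/s.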